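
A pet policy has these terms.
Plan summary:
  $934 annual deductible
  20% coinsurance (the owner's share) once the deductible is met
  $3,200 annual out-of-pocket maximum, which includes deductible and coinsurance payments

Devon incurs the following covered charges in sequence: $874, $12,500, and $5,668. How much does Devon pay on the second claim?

$2,326

#1 ($874): all of it applies to the deductible. Owner owes $874 (running OOP $874).
#2 ($12,500): $60 to deductible, leaving $12,440; coinsurance $12,440 × 20% = $2,488. Deductible plus coinsurance: $60 + $2,488 = $2,548. OOP would hit $3,422 > $3,200, so the cap limits the owner to $3,200 − $874 = $2,326.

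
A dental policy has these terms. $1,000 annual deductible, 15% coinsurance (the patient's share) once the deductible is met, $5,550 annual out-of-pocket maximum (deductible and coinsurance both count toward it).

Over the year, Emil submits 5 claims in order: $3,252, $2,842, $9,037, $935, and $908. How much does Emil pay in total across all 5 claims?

#1 ($3,252): $1,000 finishes the deductible; $2,252 goes to coinsurance; patient's 15% is $337.80. Patient pays $1,337.80; OOP now $1,337.80.
#2 ($2,842): 15% coinsurance on $2,842 = $426.30. Patient owes $426.30 (running OOP $1,764.10).
#3 ($9,037): 15% coinsurance on $9,037 = $1,355.55. Patient pays $1,355.55; OOP now $3,119.65.
#4 ($935): 15% coinsurance on $935 = $140.25. Patient owes $140.25 (running OOP $3,259.90).
#5 ($908): deductible already satisfied, so patient's share is 15% × $908 = $136.20. Cost to patient: $136.20. OOP to date $3,396.10.
Total paid by the patient: $1,337.80 + $426.30 + $1,355.55 + $140.25 + $136.20 = $3,396.10.

$3,396.10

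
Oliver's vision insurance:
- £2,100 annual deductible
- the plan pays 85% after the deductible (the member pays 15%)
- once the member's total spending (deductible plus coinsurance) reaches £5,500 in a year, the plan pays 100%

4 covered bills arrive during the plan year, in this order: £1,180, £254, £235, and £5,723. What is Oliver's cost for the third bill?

Bill 1, £1,180: fully absorbed by the deductible. Member pays £1,180; OOP now £1,180.
Bill 2, £254: all of it applies to the deductible. Member owes £254 (running OOP £1,434).
Bill 3, £235: fully absorbed by the deductible. Cost to member: £235. OOP to date £1,669.

£235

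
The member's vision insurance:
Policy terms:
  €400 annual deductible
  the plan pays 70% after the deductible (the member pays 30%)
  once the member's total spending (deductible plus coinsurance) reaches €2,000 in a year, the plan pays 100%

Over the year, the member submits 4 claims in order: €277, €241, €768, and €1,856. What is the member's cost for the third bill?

Bill 1, €277: fully absorbed by the deductible. Member owes €277 (running OOP €277).
Bill 2, €241: deductible takes €123, €118 remains; member's 30% is €35.40. Member owes €158.40 (running OOP €435.40).
Bill 3, €768: deductible met; 30% of €768 = €230.40. Cost to member: €230.40. OOP to date €665.80.

€230.40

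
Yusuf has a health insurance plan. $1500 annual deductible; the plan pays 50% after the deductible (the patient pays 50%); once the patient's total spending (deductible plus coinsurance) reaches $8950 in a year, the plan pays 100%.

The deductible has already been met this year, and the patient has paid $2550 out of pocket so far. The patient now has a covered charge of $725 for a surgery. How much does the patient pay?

With the deductible met, the entire $725 is subject to coinsurance.
Coinsurance: $725 × 50% = $362.50.
Cumulative spending $2550 + $362.50 = $2912.50 stays under the $8950 maximum.

$362.50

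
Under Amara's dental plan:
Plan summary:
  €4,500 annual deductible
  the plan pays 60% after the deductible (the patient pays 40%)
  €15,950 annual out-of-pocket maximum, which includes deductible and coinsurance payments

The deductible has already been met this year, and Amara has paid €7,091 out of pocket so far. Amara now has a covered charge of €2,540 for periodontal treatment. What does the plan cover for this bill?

With the deductible met, the entire €2,540 is subject to coinsurance.
Coinsurance: €2,540 × 40% = €1,016.
Year-to-date out-of-pocket becomes €7,091 + €1,016 = €8,107, still under the €15,950 maximum, so no cap applies.
The plan picks up €2,540 − €1,016 = €1,524.

€1,524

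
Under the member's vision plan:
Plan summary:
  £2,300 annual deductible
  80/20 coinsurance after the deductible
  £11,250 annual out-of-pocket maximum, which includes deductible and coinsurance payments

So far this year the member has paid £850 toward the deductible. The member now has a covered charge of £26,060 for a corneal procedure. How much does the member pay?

£850 of the £2,300 deductible is already met, leaving £1,450.
After the £1,450 deductible portion, £26,060 − £1,450 = £24,610 is subject to coinsurance.
Member's 20% share of £24,610 is £4,922.
So the member owes £1,450 + £4,922 = £6,372 before any cap.
Cumulative spending £850 + £6,372 = £7,222 stays under the £11,250 maximum.

£6,372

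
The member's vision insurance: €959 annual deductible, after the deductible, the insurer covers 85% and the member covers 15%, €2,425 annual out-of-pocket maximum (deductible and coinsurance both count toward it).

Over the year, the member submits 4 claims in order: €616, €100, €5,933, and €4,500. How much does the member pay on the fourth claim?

Claim 1 — €616: fully absorbed by the deductible. Member owes €616 (running OOP €616).
Claim 2 — €100: fully absorbed by the deductible. Member owes €100 (running OOP €716).
Claim 3 — €5,933: €243 finishes the deductible; €5,690 goes to coinsurance; 15% of €5,690 = €853.50. Member pays €1,096.50; OOP now €1,812.50.
Claim 4 — €4,500: deductible already satisfied, so member's share is 15% × €4,500 = €675. OOP would hit €2,487.50 > €2,425, so the cap limits the member to €2,425 − €1,812.50 = €612.50.

€612.50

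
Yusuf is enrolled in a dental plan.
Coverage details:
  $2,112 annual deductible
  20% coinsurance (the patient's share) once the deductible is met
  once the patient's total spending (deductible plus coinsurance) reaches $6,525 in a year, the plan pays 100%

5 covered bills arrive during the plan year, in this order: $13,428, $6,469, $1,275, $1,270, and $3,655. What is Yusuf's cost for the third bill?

$255

#1 ($13,428): deductible takes $2,112, $11,316 remains; 20% of $11,316 = $2,263.20. Patient pays $4,375.20; OOP now $4,375.20.
#2 ($6,469): deductible already satisfied, so patient's share is 20% × $6,469 = $1,293.80. Patient pays $1,293.80; OOP now $5,669.
#3 ($1,275): 20% coinsurance on $1,275 = $255. Patient owes $255 (running OOP $5,924).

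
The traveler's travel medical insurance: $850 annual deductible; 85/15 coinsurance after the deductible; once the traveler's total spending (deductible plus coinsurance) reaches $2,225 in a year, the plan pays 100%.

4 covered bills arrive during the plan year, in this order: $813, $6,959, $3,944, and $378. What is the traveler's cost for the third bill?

#1 ($813): entire amount goes to the deductible. Traveler pays $813; OOP now $813.
#2 ($6,959): $37 to deductible, leaving $6,922; traveler's 15% is $1,038.30. Cost to traveler: $1,075.30. OOP to date $1,888.30.
#3 ($3,944): 15% coinsurance on $3,944 = $591.60. OOP would hit $2,479.90 > $2,225, so the cap limits the traveler to $2,225 − $1,888.30 = $336.70.

$336.70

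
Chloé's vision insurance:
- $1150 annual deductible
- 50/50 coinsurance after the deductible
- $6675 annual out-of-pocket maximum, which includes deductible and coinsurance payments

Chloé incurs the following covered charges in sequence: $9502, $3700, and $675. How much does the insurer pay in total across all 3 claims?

$7202

Bill 1, $9502: deductible takes $1150, $8352 remains; member's 50% is $4176. Cost to member: $5326. OOP to date $5326. Insurer: $9502 − $5326 = $4176.
Bill 2, $3700: 50% coinsurance on $3700 = $1850. OOP would hit $7176 > $6675, so the cap limits the member to $6675 − $5326 = $1349. Plan pays $3700 − $1349 = $2351.
Bill 3, $675: deductible met; 50% of $675 = $337.50. OOP would hit $7012.50 > $6675, so the cap limits the member to $6675 − $6675 = $0. Insurer: $675 − $0 = $675.
Insurer total = bills − member's total = $13877 − $6675 = $7202.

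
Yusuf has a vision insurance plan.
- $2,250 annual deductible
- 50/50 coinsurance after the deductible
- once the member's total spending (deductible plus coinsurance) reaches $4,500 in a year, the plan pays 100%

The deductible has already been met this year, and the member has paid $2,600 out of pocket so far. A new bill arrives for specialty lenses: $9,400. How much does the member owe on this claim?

The deductible is already satisfied, so the full bill goes to coinsurance.
Member's 50% share of $9,400 is $4,700.
Year-to-date out-of-pocket would reach $2,600 + $4,700 = $7,300, above the $4,500 maximum, so the member pays only $4,500 − $2,600 = $1,900.

$1,900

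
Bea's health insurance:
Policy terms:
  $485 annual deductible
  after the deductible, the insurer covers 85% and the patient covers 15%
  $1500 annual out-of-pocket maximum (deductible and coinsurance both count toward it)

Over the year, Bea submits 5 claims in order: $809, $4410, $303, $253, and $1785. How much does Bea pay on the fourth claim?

$37.95

Bill 1, $809: deductible takes $485, $324 remains; patient's 15% is $48.60. Patient pays $533.60; OOP now $533.60.
Bill 2, $4410: deductible met; 15% of $4410 = $661.50. Cost to patient: $661.50. OOP to date $1195.10.
Bill 3, $303: deductible met; 15% of $303 = $45.45. Patient owes $45.45 (running OOP $1240.55).
Bill 4, $253: deductible met; 15% of $253 = $37.95. Cost to patient: $37.95. OOP to date $1278.50.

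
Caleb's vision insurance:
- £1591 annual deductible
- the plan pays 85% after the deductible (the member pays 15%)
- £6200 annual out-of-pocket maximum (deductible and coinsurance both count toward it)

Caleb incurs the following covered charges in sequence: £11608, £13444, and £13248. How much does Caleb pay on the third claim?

Bill 1, £11608: deductible takes £1591, £10017 remains; 15% of £10017 = £1502.55. Member pays £3093.55; OOP now £3093.55.
Bill 2, £13444: 15% coinsurance on £13444 = £2016.60. Member pays £2016.60; OOP now £5110.15.
Bill 3, £13248: deductible already satisfied, so member's share is 15% × £13248 = £1987.20. OOP would hit £7097.35 > £6200, so the cap limits the member to £6200 − £5110.15 = £1089.85.

£1089.85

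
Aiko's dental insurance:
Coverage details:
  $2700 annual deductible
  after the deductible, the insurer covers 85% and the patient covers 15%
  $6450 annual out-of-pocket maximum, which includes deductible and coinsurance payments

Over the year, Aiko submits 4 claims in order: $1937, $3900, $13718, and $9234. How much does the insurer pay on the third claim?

#1 ($1937): fully absorbed by the deductible. Patient pays $1937; OOP now $1937. Insurer: $1937 − $1937 = $0.
#2 ($3900): deductible takes $763, $3137 remains; patient's 15% is $470.55. Patient owes $1233.55 (running OOP $3170.55). Plan pays $3900 − $1233.55 = $2666.45.
#3 ($13718): deductible already satisfied, so patient's share is 15% × $13718 = $2057.70. Patient owes $2057.70 (running OOP $5228.25). Plan pays $13718 − $2057.70 = $11660.30.

$11660.30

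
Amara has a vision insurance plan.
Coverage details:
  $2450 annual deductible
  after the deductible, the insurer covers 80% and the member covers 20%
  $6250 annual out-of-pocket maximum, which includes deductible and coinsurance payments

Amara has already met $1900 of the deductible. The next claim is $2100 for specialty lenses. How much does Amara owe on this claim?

Deductible still to meet: $2450 − $1900 = $550.
That leaves $2100 − $550 = $1550 for coinsurance.
Coinsurance: $1550 × 20% = $310.
Member responsibility before any cap: $550 + $310 = $860.
Year-to-date out-of-pocket becomes $1900 + $860 = $2760, still under the $6250 maximum, so no cap applies.

$860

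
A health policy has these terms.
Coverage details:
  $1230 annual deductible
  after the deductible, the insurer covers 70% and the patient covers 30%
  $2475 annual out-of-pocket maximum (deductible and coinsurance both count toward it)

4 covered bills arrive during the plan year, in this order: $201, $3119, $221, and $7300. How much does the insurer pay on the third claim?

Claim 1 ($201): entire amount goes to the deductible. Patient pays $201; OOP now $201. Plan pays $201 − $201 = $0.
Claim 2 ($3119): $1029 finishes the deductible; $2090 goes to coinsurance; patient's 30% is $627. Patient owes $1656 (running OOP $1857). Insurer: $3119 − $1656 = $1463.
Claim 3 ($221): deductible already satisfied, so patient's share is 30% × $221 = $66.30. Patient pays $66.30; OOP now $1923.30. Insurer: $221 − $66.30 = $154.70.

$154.70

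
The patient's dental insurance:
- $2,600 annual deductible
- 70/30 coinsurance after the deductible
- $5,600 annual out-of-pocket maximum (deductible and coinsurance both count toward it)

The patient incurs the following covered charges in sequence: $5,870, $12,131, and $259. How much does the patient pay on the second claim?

#1 ($5,870): $2,600 to deductible, leaving $3,270; coinsurance $3,270 × 30% = $981. Patient pays $3,581; OOP now $3,581.
#2 ($12,131): 30% coinsurance on $12,131 = $3,639.30. That would push OOP to $7,220.30, over the $5,600 cap, so patient pays $5,600 − $3,581 = $2,019.

$2,019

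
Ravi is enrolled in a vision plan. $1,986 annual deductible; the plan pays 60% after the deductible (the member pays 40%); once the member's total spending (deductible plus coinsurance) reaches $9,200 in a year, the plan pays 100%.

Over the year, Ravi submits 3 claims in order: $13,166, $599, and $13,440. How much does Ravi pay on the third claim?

Claim 1 ($13,166): $1,986 to deductible, leaving $11,180; 40% of $11,180 = $4,472. Member pays $6,458; OOP now $6,458.
Claim 2 ($599): 40% coinsurance on $599 = $239.60. Member owes $239.60 (running OOP $6,697.60).
Claim 3 ($13,440): deductible met; 40% of $13,440 = $5,376. Adding that to $6,697.60 gives $12,073.60, past the $9,200 cap; member pays only $9,200 − $6,697.60 = $2,502.40.

$2,502.40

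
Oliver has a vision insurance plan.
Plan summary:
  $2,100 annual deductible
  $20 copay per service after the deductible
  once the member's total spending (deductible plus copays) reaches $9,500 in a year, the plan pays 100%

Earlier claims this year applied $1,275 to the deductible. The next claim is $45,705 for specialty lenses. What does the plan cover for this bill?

$44,860

Remaining deductible: $2,100 − $1,275 = $825.
The remaining $44,880 (= $45,705 − $825) moves to the copay.
Copay on this service: $20.
So the member owes $825 + $20 = $845 before any cap.
Cumulative spending $1,275 + $845 = $2,120 stays under the $9,500 maximum.
Insurer pays the balance: $45,705 − $845 = $44,860.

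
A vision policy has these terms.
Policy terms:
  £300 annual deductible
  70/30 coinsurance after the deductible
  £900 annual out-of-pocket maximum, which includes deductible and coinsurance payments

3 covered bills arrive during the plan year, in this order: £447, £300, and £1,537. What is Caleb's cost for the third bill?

Bill 1, £447: deductible takes £300, £147 remains; 30% of £147 = £44.10. Member pays £344.10; OOP now £344.10.
Bill 2, £300: deductible met; 30% of £300 = £90. Member owes £90 (running OOP £434.10).
Bill 3, £1,537: deductible already satisfied, so member's share is 30% × £1,537 = £461.10. Member owes £461.10 (running OOP £895.20).

£461.10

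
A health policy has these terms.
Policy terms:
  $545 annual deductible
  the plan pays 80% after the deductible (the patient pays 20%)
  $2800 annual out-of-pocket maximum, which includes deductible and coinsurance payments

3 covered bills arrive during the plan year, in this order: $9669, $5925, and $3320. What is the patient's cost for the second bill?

#1 ($9669): $545 to deductible, leaving $9124; 20% of $9124 = $1824.80. Patient owes $2369.80 (running OOP $2369.80).
#2 ($5925): deductible met; 20% of $5925 = $1185. That would push OOP to $3554.80, over the $2800 cap, so patient pays $2800 − $2369.80 = $430.20.

$430.20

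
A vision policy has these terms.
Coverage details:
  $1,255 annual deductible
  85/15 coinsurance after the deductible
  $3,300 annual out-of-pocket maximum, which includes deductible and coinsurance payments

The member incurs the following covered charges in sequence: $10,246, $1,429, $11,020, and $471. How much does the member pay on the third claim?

$482

Claim 1 — $10,246: deductible takes $1,255, $8,991 remains; coinsurance $8,991 × 15% = $1,348.65. Member pays $2,603.65; OOP now $2,603.65.
Claim 2 — $1,429: deductible met; 15% of $1,429 = $214.35. Cost to member: $214.35. OOP to date $2,818.
Claim 3 — $11,020: deductible already satisfied, so member's share is 15% × $11,020 = $1,653. OOP would hit $4,471 > $3,300, so the cap limits the member to $3,300 − $2,818 = $482.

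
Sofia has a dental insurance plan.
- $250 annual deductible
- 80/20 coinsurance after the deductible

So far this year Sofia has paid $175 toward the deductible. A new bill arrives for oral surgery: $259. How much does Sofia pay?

$111.80

Remaining deductible: $250 − $175 = $75.
After the $75 deductible portion, $259 − $75 = $184 is subject to coinsurance.
20% of $184 = $36.80 falls to the patient.
That puts the patient's cost at $75 + $36.80 = $111.80.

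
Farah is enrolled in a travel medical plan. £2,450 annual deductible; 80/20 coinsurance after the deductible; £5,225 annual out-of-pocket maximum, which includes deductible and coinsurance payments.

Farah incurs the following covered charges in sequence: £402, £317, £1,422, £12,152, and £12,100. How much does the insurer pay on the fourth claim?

Bill 1, £402: fully absorbed by the deductible. Traveler pays £402; OOP now £402. Plan pays £402 − £402 = £0.
Bill 2, £317: entire amount goes to the deductible. Traveler owes £317 (running OOP £719). Plan pays £317 − £317 = £0.
Bill 3, £1,422: fully absorbed by the deductible. Traveler owes £1,422 (running OOP £2,141). Insurer: £1,422 − £1,422 = £0.
Bill 4, £12,152: deductible takes £309, £11,843 remains; traveler's 20% is £2,368.60. Traveler pays £2,677.60; OOP now £4,818.60. Insurer: £12,152 − £2,677.60 = £9,474.40.

£9,474.40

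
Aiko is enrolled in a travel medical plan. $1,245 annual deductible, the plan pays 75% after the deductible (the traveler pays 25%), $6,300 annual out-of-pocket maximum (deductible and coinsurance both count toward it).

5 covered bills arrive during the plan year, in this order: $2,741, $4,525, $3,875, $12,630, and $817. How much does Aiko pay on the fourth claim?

$2,581

#1 ($2,741): deductible takes $1,245, $1,496 remains; traveler's 25% is $374. Cost to traveler: $1,619. OOP to date $1,619.
#2 ($4,525): deductible met; 25% of $4,525 = $1,131.25. Traveler pays $1,131.25; OOP now $2,750.25.
#3 ($3,875): deductible met; 25% of $3,875 = $968.75. Cost to traveler: $968.75. OOP to date $3,719.
#4 ($12,630): deductible met; 25% of $12,630 = $3,157.50. OOP would hit $6,876.50 > $6,300, so the cap limits the traveler to $6,300 − $3,719 = $2,581.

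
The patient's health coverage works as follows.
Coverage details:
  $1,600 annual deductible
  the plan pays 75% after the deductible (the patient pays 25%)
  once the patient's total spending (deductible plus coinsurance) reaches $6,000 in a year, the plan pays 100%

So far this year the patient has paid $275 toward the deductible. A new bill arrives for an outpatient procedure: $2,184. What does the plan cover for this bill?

$644.25

$275 of the $1,600 deductible is already met, leaving $1,325.
That leaves $2,184 − $1,325 = $859 for coinsurance.
Coinsurance: $859 × 25% = $214.75.
That puts the patient's cost at $1,325 + $214.75 = $1,539.75 before any cap.
Cumulative spending $275 + $1,539.75 = $1,814.75 stays under the $6,000 maximum.
The plan picks up $2,184 − $1,539.75 = $644.25.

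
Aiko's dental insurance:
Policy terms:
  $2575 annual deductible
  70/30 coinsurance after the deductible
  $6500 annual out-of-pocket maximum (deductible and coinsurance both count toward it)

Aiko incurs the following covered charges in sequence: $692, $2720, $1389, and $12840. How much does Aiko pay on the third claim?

$416.70

Claim 1 ($692): fully absorbed by the deductible. Cost to patient: $692. OOP to date $692.
Claim 2 ($2720): deductible takes $1883, $837 remains; 30% of $837 = $251.10. Patient pays $2134.10; OOP now $2826.10.
Claim 3 ($1389): deductible met; 30% of $1389 = $416.70. Patient owes $416.70 (running OOP $3242.80).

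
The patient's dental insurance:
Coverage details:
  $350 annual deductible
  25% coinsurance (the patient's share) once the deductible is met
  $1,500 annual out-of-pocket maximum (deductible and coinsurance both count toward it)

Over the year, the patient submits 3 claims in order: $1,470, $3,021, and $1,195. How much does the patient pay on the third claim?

$114.75

#1 ($1,470): $350 finishes the deductible; $1,120 goes to coinsurance; coinsurance $1,120 × 25% = $280. Patient owes $630 (running OOP $630).
#2 ($3,021): deductible met; 25% of $3,021 = $755.25. Patient owes $755.25 (running OOP $1,385.25).
#3 ($1,195): 25% coinsurance on $1,195 = $298.75. Adding that to $1,385.25 gives $1,684, past the $1,500 cap; patient pays only $1,500 − $1,385.25 = $114.75.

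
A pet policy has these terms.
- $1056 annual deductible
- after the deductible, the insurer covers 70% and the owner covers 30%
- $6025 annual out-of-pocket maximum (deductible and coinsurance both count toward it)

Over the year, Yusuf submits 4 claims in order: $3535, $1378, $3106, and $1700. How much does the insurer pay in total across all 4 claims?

$6064.10

Claim 1 — $3535: $1056 to deductible, leaving $2479; coinsurance $2479 × 30% = $743.70. Owner owes $1799.70 (running OOP $1799.70). Plan pays $3535 − $1799.70 = $1735.30.
Claim 2 — $1378: 30% coinsurance on $1378 = $413.40. Owner pays $413.40; OOP now $2213.10. Plan pays $1378 − $413.40 = $964.60.
Claim 3 — $3106: 30% coinsurance on $3106 = $931.80. Owner pays $931.80; OOP now $3144.90. Insurer: $3106 − $931.80 = $2174.20.
Claim 4 — $1700: deductible met; 30% of $1700 = $510. Owner pays $510; OOP now $3654.90. Insurer: $1700 − $510 = $1190.
Insurer total = bills − owner's total = $9719 − $3654.90 = $6064.10.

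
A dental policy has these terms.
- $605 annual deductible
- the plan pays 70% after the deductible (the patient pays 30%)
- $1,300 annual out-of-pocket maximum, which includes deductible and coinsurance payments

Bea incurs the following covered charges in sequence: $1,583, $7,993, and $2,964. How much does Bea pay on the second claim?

Claim 1 — $1,583: deductible takes $605, $978 remains; patient's 30% is $293.40. Cost to patient: $898.40. OOP to date $898.40.
Claim 2 — $7,993: deductible already satisfied, so patient's share is 30% × $7,993 = $2,397.90. That would push OOP to $3,296.30, over the $1,300 cap, so patient pays $1,300 − $898.40 = $401.60.

$401.60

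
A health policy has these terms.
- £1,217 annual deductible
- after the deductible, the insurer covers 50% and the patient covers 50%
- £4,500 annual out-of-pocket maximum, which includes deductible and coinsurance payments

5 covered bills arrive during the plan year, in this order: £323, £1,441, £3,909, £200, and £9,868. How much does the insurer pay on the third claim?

Bill 1, £323: fully absorbed by the deductible. Cost to patient: £323. OOP to date £323. Insurer: £323 − £323 = £0.
Bill 2, £1,441: deductible takes £894, £547 remains; coinsurance £547 × 50% = £273.50. Cost to patient: £1,167.50. OOP to date £1,490.50. Insurer: £1,441 − £1,167.50 = £273.50.
Bill 3, £3,909: 50% coinsurance on £3,909 = £1,954.50. Patient owes £1,954.50 (running OOP £3,445). Insurer: £3,909 − £1,954.50 = £1,954.50.

£1,954.50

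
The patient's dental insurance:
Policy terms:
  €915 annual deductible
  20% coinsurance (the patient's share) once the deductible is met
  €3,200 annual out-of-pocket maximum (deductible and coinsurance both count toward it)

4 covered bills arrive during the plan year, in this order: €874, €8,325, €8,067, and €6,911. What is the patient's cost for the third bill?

€628.20

Bill 1, €874: entire amount goes to the deductible. Patient pays €874; OOP now €874.
Bill 2, €8,325: €41 finishes the deductible; €8,284 goes to coinsurance; 20% of €8,284 = €1,656.80. Patient pays €1,697.80; OOP now €2,571.80.
Bill 3, €8,067: 20% coinsurance on €8,067 = €1,613.40. That would push OOP to €4,185.20, over the €3,200 cap, so patient pays €3,200 − €2,571.80 = €628.20.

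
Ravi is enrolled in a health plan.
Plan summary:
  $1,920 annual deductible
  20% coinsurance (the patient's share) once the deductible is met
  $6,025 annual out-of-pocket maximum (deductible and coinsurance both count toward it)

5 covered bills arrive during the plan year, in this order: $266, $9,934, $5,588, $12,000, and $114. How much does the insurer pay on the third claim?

$4,470.40

Bill 1, $266: fully absorbed by the deductible. Patient owes $266 (running OOP $266). Plan pays $266 − $266 = $0.
Bill 2, $9,934: deductible takes $1,654, $8,280 remains; 20% of $8,280 = $1,656. Cost to patient: $3,310. OOP to date $3,576. Insurer: $9,934 − $3,310 = $6,624.
Bill 3, $5,588: deductible already satisfied, so patient's share is 20% × $5,588 = $1,117.60. Patient owes $1,117.60 (running OOP $4,693.60). Insurer: $5,588 − $1,117.60 = $4,470.40.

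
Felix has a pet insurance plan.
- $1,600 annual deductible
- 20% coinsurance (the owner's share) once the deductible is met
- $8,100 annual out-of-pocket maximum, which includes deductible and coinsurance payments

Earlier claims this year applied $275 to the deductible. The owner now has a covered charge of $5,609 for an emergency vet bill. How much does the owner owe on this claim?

Deductible still to meet: $1,600 − $275 = $1,325.
The remaining $4,284 (= $5,609 − $1,325) moves to coinsurance.
20% of $4,284 = $856.80 falls to the owner.
So the owner owes $1,325 + $856.80 = $2,181.80 before any cap.
Cumulative spending $275 + $2,181.80 = $2,456.80 stays under the $8,100 maximum.

$2,181.80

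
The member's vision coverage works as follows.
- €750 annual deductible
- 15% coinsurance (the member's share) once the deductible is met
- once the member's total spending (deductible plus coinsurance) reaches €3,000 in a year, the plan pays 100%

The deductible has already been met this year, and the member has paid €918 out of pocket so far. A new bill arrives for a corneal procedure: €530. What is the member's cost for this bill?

The deductible is already satisfied, so the full bill goes to coinsurance.
15% of €530 = €79.50 falls to the member.
Year-to-date out-of-pocket becomes €918 + €79.50 = €997.50, still under the €3,000 maximum, so no cap applies.

€79.50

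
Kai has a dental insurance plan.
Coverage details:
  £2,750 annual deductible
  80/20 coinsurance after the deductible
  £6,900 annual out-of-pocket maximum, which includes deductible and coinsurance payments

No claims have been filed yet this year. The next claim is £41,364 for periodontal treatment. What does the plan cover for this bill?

Nothing has been paid toward the £2,750 deductible, so the first £2,750 of this charge is applied there.
That leaves £41,364 − £2,750 = £38,614 for coinsurance.
20% of £38,614 = £7,722.80 falls to the patient.
That puts the patient's cost at £2,750 + £7,722.80 = £10,472.80 before any cap.
That would bring total out-of-pocket to £10,472.80, past the £6,900 cap. The patient is capped at £6,900 − £0 = £6,900 on this claim.
Insurer pays the balance: £41,364 − £6,900 = £34,464.

£34,464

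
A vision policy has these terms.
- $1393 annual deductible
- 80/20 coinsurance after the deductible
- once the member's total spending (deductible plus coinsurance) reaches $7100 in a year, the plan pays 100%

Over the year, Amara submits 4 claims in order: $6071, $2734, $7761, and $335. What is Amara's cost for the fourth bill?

$67

Claim 1 ($6071): $1393 to deductible, leaving $4678; 20% of $4678 = $935.60. Member pays $2328.60; OOP now $2328.60.
Claim 2 ($2734): deductible met; 20% of $2734 = $546.80. Member pays $546.80; OOP now $2875.40.
Claim 3 ($7761): 20% coinsurance on $7761 = $1552.20. Member owes $1552.20 (running OOP $4427.60).
Claim 4 ($335): deductible already satisfied, so member's share is 20% × $335 = $67. Cost to member: $67. OOP to date $4494.60.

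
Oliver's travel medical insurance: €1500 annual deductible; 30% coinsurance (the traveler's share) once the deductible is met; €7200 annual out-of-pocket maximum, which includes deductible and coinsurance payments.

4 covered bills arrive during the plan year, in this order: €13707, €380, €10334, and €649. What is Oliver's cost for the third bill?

Claim 1 (€13707): €1500 finishes the deductible; €12207 goes to coinsurance; coinsurance €12207 × 30% = €3662.10. Cost to traveler: €5162.10. OOP to date €5162.10.
Claim 2 (€380): 30% coinsurance on €380 = €114. Traveler owes €114 (running OOP €5276.10).
Claim 3 (€10334): 30% coinsurance on €10334 = €3100.20. That would push OOP to €8376.30, over the €7200 cap, so traveler pays €7200 − €5276.10 = €1923.90.

€1923.90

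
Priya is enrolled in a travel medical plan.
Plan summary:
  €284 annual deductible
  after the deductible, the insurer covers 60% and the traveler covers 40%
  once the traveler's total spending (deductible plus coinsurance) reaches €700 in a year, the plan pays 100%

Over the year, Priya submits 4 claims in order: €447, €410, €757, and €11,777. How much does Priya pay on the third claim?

Claim 1 — €447: deductible takes €284, €163 remains; traveler's 40% is €65.20. Traveler owes €349.20 (running OOP €349.20).
Claim 2 — €410: deductible met; 40% of €410 = €164. Traveler pays €164; OOP now €513.20.
Claim 3 — €757: deductible already satisfied, so traveler's share is 40% × €757 = €302.80. That would push OOP to €816, over the €700 cap, so traveler pays €700 − €513.20 = €186.80.

€186.80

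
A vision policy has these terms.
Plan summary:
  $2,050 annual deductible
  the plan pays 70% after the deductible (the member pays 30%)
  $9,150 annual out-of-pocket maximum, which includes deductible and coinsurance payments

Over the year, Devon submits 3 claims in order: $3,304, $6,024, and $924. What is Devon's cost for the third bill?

$277.20

Bill 1, $3,304: $2,050 finishes the deductible; $1,254 goes to coinsurance; member's 30% is $376.20. Member pays $2,426.20; OOP now $2,426.20.
Bill 2, $6,024: deductible met; 30% of $6,024 = $1,807.20. Member owes $1,807.20 (running OOP $4,233.40).
Bill 3, $924: 30% coinsurance on $924 = $277.20. Member pays $277.20; OOP now $4,510.60.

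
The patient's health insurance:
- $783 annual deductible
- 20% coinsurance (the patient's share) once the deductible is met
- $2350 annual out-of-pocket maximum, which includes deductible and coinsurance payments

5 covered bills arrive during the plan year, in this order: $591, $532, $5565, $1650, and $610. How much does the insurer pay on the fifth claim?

Claim 1 ($591): entire amount goes to the deductible. Cost to patient: $591. OOP to date $591. Plan pays $591 − $591 = $0.
Claim 2 ($532): $192 to deductible, leaving $340; 20% of $340 = $68. Patient owes $260 (running OOP $851). Insurer: $532 − $260 = $272.
Claim 3 ($5565): 20% coinsurance on $5565 = $1113. Patient owes $1113 (running OOP $1964). Plan pays $5565 − $1113 = $4452.
Claim 4 ($1650): deductible already satisfied, so patient's share is 20% × $1650 = $330. Patient pays $330; OOP now $2294. Insurer: $1650 − $330 = $1320.
Claim 5 ($610): deductible already satisfied, so patient's share is 20% × $610 = $122. That would push OOP to $2416, over the $2350 cap, so patient pays $2350 − $2294 = $56. Plan pays $610 − $56 = $554.

$554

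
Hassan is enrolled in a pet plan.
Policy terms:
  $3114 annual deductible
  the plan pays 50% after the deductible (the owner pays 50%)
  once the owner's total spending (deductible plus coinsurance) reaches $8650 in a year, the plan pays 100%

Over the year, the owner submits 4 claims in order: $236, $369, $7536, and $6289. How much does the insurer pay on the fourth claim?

$3266.50

Bill 1, $236: all of it applies to the deductible. Owner owes $236 (running OOP $236). Plan pays $236 − $236 = $0.
Bill 2, $369: entire amount goes to the deductible. Owner pays $369; OOP now $605. Insurer: $369 − $369 = $0.
Bill 3, $7536: deductible takes $2509, $5027 remains; owner's 50% is $2513.50. Owner pays $5022.50; OOP now $5627.50. Plan pays $7536 − $5022.50 = $2513.50.
Bill 4, $6289: deductible already satisfied, so owner's share is 50% × $6289 = $3144.50. Adding that to $5627.50 gives $8772, past the $8650 cap; owner pays only $8650 − $5627.50 = $3022.50. Plan pays $6289 − $3022.50 = $3266.50.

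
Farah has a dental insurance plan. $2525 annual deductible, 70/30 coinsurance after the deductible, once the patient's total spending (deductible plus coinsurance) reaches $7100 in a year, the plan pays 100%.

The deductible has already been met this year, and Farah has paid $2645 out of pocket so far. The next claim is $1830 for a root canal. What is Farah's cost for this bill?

The deductible is already satisfied, so the full bill goes to coinsurance.
30% of $1830 = $549 falls to the patient.
Total out-of-pocket so far would be $2645 + $549 = $3194, below the $7100 cap — no reduction.

$549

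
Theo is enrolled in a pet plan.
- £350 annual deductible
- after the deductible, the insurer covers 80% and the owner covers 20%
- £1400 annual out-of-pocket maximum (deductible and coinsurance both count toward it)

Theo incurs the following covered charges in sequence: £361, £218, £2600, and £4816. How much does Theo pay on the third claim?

#1 (£361): £350 to deductible, leaving £11; 20% of £11 = £2.20. Owner owes £352.20 (running OOP £352.20).
#2 (£218): deductible met; 20% of £218 = £43.60. Cost to owner: £43.60. OOP to date £395.80.
#3 (£2600): 20% coinsurance on £2600 = £520. Owner owes £520 (running OOP £915.80).

£520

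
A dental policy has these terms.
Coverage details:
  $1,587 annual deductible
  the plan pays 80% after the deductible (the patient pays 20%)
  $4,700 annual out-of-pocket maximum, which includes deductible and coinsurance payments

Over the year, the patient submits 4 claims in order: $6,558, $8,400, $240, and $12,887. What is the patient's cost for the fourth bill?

#1 ($6,558): deductible takes $1,587, $4,971 remains; patient's 20% is $994.20. Patient owes $2,581.20 (running OOP $2,581.20).
#2 ($8,400): 20% coinsurance on $8,400 = $1,680. Patient owes $1,680 (running OOP $4,261.20).
#3 ($240): deductible met; 20% of $240 = $48. Patient pays $48; OOP now $4,309.20.
#4 ($12,887): deductible met; 20% of $12,887 = $2,577.40. OOP would hit $6,886.60 > $4,700, so the cap limits the patient to $4,700 − $4,309.20 = $390.80.

$390.80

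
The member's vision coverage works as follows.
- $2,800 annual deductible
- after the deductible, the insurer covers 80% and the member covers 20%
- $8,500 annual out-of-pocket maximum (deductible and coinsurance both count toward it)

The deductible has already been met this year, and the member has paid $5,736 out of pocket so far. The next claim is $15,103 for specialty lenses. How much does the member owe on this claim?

With the deductible met, the entire $15,103 is subject to coinsurance.
Coinsurance: $15,103 × 20% = $3,020.60.
Adding $3,020.60 to the $5,736 already spent would give $8,756.60, which exceeds the $8,500 cap; the member pays just $8,500 − $5,736 = $2,764.

$2,764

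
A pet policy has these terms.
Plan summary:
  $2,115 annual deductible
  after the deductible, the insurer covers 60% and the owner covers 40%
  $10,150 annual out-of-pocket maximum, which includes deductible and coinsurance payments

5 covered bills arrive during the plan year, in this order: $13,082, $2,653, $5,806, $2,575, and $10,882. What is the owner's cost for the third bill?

$2,322.40

#1 ($13,082): $2,115 to deductible, leaving $10,967; coinsurance $10,967 × 40% = $4,386.80. Owner pays $6,501.80; OOP now $6,501.80.
#2 ($2,653): 40% coinsurance on $2,653 = $1,061.20. Owner pays $1,061.20; OOP now $7,563.
#3 ($5,806): deductible met; 40% of $5,806 = $2,322.40. Owner owes $2,322.40 (running OOP $9,885.40).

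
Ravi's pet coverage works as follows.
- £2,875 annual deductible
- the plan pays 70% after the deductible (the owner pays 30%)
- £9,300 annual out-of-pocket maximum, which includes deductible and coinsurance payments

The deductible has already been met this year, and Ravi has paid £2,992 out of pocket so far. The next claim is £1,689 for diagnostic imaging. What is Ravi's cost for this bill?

£506.70

The deductible is already satisfied, so the full bill goes to coinsurance.
Owner's 30% share of £1,689 is £506.70.
Cumulative spending £2,992 + £506.70 = £3,498.70 stays under the £9,300 maximum.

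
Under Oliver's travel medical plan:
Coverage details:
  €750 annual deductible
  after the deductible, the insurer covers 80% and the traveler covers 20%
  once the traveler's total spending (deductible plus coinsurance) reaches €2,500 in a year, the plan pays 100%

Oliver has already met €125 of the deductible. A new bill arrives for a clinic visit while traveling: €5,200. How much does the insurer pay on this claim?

€3,660

Remaining deductible: €750 − €125 = €625.
The remaining €4,575 (= €5,200 − €625) moves to coinsurance.
Traveler's 20% share of €4,575 is €915.
So the traveler owes €625 + €915 = €1,540 before any cap.
Cumulative spending €125 + €1,540 = €1,665 stays under the €2,500 maximum.
The insurer covers the remainder: €5,200 − €1,540 = €3,660.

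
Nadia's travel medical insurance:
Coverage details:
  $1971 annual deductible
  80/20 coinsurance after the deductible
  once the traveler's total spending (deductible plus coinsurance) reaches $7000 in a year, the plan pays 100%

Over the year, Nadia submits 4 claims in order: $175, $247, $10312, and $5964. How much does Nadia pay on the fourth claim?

#1 ($175): entire amount goes to the deductible. Traveler owes $175 (running OOP $175).
#2 ($247): all of it applies to the deductible. Traveler pays $247; OOP now $422.
#3 ($10312): $1549 finishes the deductible; $8763 goes to coinsurance; traveler's 20% is $1752.60. Traveler owes $3301.60 (running OOP $3723.60).
#4 ($5964): deductible already satisfied, so traveler's share is 20% × $5964 = $1192.80. Traveler owes $1192.80 (running OOP $4916.40).

$1192.80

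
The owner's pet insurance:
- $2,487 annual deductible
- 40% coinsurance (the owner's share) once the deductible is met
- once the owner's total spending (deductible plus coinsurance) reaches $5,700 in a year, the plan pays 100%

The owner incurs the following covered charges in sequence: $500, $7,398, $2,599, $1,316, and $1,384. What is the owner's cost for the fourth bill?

#1 ($500): entire amount goes to the deductible. Owner owes $500 (running OOP $500).
#2 ($7,398): deductible takes $1,987, $5,411 remains; coinsurance $5,411 × 40% = $2,164.40. Owner owes $4,151.40 (running OOP $4,651.40).
#3 ($2,599): 40% coinsurance on $2,599 = $1,039.60. Owner pays $1,039.60; OOP now $5,691.
#4 ($1,316): 40% coinsurance on $1,316 = $526.40. OOP would hit $6,217.40 > $5,700, so the cap limits the owner to $5,700 − $5,691 = $9.

$9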